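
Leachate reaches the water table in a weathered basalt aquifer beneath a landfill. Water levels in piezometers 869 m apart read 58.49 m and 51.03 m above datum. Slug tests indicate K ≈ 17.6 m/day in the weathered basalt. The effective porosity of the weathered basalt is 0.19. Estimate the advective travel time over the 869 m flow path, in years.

2.99

Hydraulic gradient i = (58.49 − 51.03) / 869 = 7.46 / 869 = 0.008585.
Darcy flux q = K · i = 17.60 × 0.008585 = 0.1511 m/day.
Seepage velocity v = q / n_e = 0.1511 / 0.19 = 0.7952 m/day.
Travel time t = L / v = 869 / 0.7952 = 1093 days = 2.992 years.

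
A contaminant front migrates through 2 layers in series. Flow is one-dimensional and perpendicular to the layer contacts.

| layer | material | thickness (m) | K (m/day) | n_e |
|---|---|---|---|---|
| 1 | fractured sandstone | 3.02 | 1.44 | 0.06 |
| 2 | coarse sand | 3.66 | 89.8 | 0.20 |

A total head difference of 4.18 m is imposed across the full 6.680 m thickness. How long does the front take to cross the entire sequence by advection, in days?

0.467

With flow normal to the layers, continuity requires the same specific discharge q through every layer.
Σ(b_i/K_i) = 3.02/1.44 + 3.66/89.8 = 2.138 d.
q = Δh / Σ(b_i/K_i) = 4.18 / 2.138 = 1.955 m/day.
In each layer the seepage velocity is v_i = q/n_i, so the layer transit time is t_i = b_i·n_i / q:
  layer 1 (fractured sandstone): t_1 = 3.02 × 0.06 / 1.955 = 0.09268 d
  layer 2 (coarse sand): t_2 = 3.66 × 0.20 / 1.955 = 0.3744 d
Total t = Σ t_i = 0.4671 days.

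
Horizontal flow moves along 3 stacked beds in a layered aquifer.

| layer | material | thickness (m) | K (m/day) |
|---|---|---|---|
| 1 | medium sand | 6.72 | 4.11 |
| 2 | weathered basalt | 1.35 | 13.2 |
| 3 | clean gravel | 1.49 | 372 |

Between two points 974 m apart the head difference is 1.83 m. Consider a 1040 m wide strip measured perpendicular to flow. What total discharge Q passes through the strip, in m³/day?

1170

Flow is parallel to layering, so each bed carries its own Darcy discharge and the transmissivities add.
Σ(K_i·b_i) = 4.11×6.72 + 13.2×1.35 + 372×1.49 = 599.7 m²/day.
Hydraulic gradient i = Δh / L = 1.83 / 974 = 0.001879.
Q = Σ(K_i·b_i) · W · i = 599.7 × 1040 × 0.001879 = 1172 m³/day.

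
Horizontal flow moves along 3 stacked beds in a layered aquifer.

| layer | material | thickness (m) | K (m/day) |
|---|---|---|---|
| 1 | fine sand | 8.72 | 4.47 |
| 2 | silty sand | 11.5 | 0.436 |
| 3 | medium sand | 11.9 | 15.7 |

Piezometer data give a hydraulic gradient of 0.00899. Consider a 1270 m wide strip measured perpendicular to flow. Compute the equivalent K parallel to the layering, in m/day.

7.19

Flow is parallel to layering, so each bed carries its own Darcy discharge and the transmissivities add.
Σ(K_i·b_i) = 4.47×8.72 + 0.436×11.5 + 15.7×11.9 = 230.8 m²/day.
Total thickness b = 32.12 m, so K_eq = Σ(K_i·b_i)/b = 7.186 m/day.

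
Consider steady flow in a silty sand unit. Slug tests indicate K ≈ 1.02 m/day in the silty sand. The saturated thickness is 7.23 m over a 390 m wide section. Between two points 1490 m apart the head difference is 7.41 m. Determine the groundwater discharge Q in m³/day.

14.3

Cross-sectional area A = 390 × 7.23 = 2820 m².
Hydraulic gradient i = Δh / L = 7.41 / 1490 = 0.004973.
Darcy's law: Q = K · A · i = 1.020 × 2820 × 0.004973 = 14.30 m³/day.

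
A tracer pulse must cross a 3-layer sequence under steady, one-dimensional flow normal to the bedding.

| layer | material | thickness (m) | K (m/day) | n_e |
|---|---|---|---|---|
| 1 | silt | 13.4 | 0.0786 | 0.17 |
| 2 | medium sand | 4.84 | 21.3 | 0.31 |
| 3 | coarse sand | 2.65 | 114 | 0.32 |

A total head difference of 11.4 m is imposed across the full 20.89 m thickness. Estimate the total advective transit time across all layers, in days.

69.3

With flow normal to the layers, continuity requires the same specific discharge q through every layer.
Σ(b_i/K_i) = 13.4/0.0786 + 4.84/21.3 + 2.65/114 = 170.7 d.
q = Δh / Σ(b_i/K_i) = 11.4 / 170.7 = 0.06677 m/day.
In each layer the seepage velocity is v_i = q/n_i, so the layer transit time is t_i = b_i·n_i / q:
  layer 1 (silt): t_1 = 13.4 × 0.17 / 0.06677 = 34.12 d
  layer 2 (medium sand): t_2 = 4.84 × 0.31 / 0.06677 = 22.47 d
  layer 3 (coarse sand): t_3 = 2.65 × 0.32 / 0.06677 = 12.70 d
Total t = Σ t_i = 69.29 days.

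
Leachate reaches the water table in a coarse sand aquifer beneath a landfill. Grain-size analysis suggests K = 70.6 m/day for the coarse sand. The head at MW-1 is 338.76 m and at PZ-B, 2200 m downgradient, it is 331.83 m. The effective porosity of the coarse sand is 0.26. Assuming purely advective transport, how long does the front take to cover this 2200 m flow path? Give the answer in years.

7.04

Hydraulic gradient i = (338.76 − 331.83) / 2200 = 6.93 / 2200 = 0.003150.
Darcy flux q = K · i = 70.60 × 0.003150 = 0.2224 m/day.
Seepage velocity v = q / n_e = 0.2224 / 0.26 = 0.8553 m/day.
Travel time t = L / v = 2200 / 0.8553 = 2572 days = 7.042 years.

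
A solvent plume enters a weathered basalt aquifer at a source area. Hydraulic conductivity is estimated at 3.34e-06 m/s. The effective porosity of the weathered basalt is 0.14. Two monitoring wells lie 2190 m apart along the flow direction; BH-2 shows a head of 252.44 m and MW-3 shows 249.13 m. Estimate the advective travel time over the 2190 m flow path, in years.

1920

Convert K: 3.34e-06 m/s × 86400 = 0.2886 m/day.
Hydraulic gradient i = (252.44 − 249.13) / 2190 = 3.31 / 2190 = 0.001511.
Darcy flux q = K · i = 0.2886 × 0.001511 = 0.0004362 m/day.
Seepage velocity v = q / n_e = 0.0004362 / 0.14 = 0.003115 m/day.
Travel time t = L / v = 2190 / 0.003115 = 7.030e+05 days = 1925 years.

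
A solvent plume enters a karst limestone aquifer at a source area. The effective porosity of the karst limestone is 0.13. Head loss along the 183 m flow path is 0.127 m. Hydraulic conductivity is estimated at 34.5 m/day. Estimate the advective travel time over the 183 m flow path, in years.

2.72

Hydraulic gradient i = Δh / L = 0.127 / 183 = 0.0006940.
Darcy flux q = K · i = 34.50 × 0.0006940 = 0.02394 m/day.
Seepage velocity v = q / n_e = 0.02394 / 0.13 = 0.1842 m/day.
Travel time t = L / v = 183 / 0.1842 = 993.6 days = 2.720 years.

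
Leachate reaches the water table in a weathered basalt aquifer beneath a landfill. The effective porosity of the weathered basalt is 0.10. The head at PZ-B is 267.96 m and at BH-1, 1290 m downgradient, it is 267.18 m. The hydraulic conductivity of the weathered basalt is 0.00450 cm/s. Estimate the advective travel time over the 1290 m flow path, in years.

150

Convert K: 0.00450 cm/s × 864 = 3.888 m/day.
Hydraulic gradient i = (267.96 − 267.18) / 1290 = 0.78 / 1290 = 0.0006047.
Darcy flux q = K · i = 3.888 × 0.0006047 = 0.002351 m/day.
Seepage velocity v = q / n_e = 0.002351 / 0.10 = 0.02351 m/day.
Travel time t = L / v = 1290 / 0.02351 = 54873 days = 150.2 years.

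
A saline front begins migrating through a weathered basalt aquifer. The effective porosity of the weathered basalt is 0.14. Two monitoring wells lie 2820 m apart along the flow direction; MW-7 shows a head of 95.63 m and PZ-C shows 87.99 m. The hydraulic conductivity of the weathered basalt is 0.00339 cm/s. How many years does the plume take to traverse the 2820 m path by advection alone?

Convert K: 0.00339 cm/s × 864 = 2.929 m/day.
Hydraulic gradient i = (95.63 − 87.99) / 2820 = 7.64 / 2820 = 0.002709.
Darcy flux q = K · i = 2.929 × 0.002709 = 0.007935 m/day.
Seepage velocity v = q / n_e = 0.007935 / 0.14 = 0.05668 m/day.
Travel time t = L / v = 2820 / 0.05668 = 49753 days = 136.2 years.

136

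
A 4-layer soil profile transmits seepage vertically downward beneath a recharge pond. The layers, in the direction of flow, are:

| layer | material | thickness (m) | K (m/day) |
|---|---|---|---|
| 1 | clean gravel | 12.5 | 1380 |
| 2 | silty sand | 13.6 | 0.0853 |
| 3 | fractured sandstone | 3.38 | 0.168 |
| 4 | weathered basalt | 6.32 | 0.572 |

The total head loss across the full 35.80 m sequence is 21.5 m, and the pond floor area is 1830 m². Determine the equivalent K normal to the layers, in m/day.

0.188

Flow is perpendicular to layering, so the layers act in series and the equivalent K is the thickness-weighted harmonic mean.
Total thickness L = 12.5 + 13.6 + 3.38 + 6.32 = 35.80 m.
Σ(b_i/K_i) = 12.5/1380 + 13.6/0.0853 + 3.38/0.168 + 6.32/0.572 = 190.6 d.
K_eq = L / Σ(b_i/K_i) = 35.80 / 190.6 = 0.1878 m/day.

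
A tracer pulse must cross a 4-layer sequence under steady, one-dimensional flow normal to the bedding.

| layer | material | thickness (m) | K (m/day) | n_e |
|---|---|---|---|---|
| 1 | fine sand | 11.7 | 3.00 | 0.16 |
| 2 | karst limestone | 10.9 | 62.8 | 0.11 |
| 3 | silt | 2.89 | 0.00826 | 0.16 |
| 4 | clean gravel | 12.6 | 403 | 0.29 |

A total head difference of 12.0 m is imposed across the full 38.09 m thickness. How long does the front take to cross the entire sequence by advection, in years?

0.580

With flow normal to the layers, continuity requires the same specific discharge q through every layer.
Σ(b_i/K_i) = 11.7/3.00 + 10.9/62.8 + 2.89/0.00826 + 12.6/403 = 354.0 d.
q = Δh / Σ(b_i/K_i) = 12.0 / 354.0 = 0.03390 m/day.
In each layer the seepage velocity is v_i = q/n_i, so the layer transit time is t_i = b_i·n_i / q:
  layer 1 (fine sand): t_1 = 11.7 × 0.16 / 0.03390 = 55.22 d
  layer 2 (karst limestone): t_2 = 10.9 × 0.11 / 0.03390 = 35.37 d
  layer 3 (silt): t_3 = 2.89 × 0.16 / 0.03390 = 13.64 d
  layer 4 (clean gravel): t_4 = 12.6 × 0.29 / 0.03390 = 107.8 d
Total t = Σ t_i = 212.0 days = 0.5805 years.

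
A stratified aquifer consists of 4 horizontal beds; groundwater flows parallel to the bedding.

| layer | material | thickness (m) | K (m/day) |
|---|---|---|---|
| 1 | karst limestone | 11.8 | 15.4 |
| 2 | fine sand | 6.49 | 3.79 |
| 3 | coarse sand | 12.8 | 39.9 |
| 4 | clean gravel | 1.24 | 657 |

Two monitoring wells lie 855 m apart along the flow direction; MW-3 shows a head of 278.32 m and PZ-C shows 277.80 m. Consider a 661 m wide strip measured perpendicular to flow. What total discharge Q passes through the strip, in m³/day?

616

Flow is parallel to layering, so each bed carries its own Darcy discharge and the transmissivities add.
Σ(K_i·b_i) = 15.4×11.8 + 3.79×6.49 + 39.9×12.8 + 657×1.24 = 1532 m²/day.
Hydraulic gradient i = (278.32 − 277.80) / 855 = 0.52 / 855 = 0.0006082.
Q = Σ(K_i·b_i) · W · i = 1532 × 661 × 0.0006082 = 615.8 m³/day.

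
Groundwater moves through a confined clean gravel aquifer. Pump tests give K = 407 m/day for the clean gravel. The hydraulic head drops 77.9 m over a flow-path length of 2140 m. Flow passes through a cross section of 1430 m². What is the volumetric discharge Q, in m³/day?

21200

Hydraulic gradient i = Δh / L = 77.9 / 2140 = 0.03640.
Darcy's law: Q = K · A · i = 407.0 × 1430 × 0.03640 = 21186 m³/day.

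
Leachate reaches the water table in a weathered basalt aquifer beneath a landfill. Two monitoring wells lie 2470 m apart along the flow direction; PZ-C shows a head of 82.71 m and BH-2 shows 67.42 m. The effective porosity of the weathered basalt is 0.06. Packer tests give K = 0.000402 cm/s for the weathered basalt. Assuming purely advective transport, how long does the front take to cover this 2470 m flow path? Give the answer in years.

189

Convert K: 0.000402 cm/s × 864 = 0.3473 m/day.
Hydraulic gradient i = (82.71 − 67.42) / 2470 = 15.29 / 2470 = 0.006190.
Darcy flux q = K · i = 0.3473 × 0.006190 = 0.002150 m/day.
Seepage velocity v = q / n_e = 0.002150 / 0.06 = 0.03583 m/day.
Travel time t = L / v = 2470 / 0.03583 = 68928 days = 188.7 years.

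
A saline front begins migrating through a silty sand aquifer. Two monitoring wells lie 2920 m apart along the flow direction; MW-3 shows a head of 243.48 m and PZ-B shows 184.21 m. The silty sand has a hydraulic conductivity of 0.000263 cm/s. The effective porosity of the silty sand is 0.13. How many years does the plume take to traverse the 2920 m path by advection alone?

225

Convert K: 0.000263 cm/s × 864 = 0.2272 m/day.
Hydraulic gradient i = (243.48 − 184.21) / 2920 = 59.27 / 2920 = 0.02030.
Darcy flux q = K · i = 0.2272 × 0.02030 = 0.004612 m/day.
Seepage velocity v = q / n_e = 0.004612 / 0.13 = 0.03548 m/day.
Travel time t = L / v = 2920 / 0.03548 = 82301 days = 225.3 years.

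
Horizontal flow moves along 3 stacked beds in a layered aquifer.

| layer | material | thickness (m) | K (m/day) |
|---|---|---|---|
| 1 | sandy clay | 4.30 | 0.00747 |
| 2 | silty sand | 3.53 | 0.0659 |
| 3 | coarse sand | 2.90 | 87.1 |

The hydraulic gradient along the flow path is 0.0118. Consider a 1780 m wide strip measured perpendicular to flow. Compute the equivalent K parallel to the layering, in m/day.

23.6

Flow is parallel to layering, so each bed carries its own Darcy discharge and the transmissivities add.
Σ(K_i·b_i) = 0.00747×4.30 + 0.0659×3.53 + 87.1×2.90 = 252.9 m²/day.
Total thickness b = 10.73 m, so K_eq = Σ(K_i·b_i)/b = 23.57 m/day.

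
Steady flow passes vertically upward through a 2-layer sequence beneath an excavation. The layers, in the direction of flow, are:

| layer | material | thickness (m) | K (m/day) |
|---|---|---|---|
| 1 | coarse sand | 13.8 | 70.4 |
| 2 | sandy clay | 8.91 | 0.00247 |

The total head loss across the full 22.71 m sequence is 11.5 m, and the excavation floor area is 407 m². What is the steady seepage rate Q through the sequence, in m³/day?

1.30

Flow is perpendicular to layering, so the layers act in series and the equivalent K is the thickness-weighted harmonic mean.
Total thickness L = 13.8 + 8.91 = 22.71 m.
Σ(b_i/K_i) = 13.8/70.4 + 8.91/0.00247 = 3607 d.
K_eq = L / Σ(b_i/K_i) = 22.71 / 3607 = 0.006295 m/day.
Q = K_eq · A · (Δh/L) = 0.006295 × 407 × (11.5/22.71) = 1.297 m³/day.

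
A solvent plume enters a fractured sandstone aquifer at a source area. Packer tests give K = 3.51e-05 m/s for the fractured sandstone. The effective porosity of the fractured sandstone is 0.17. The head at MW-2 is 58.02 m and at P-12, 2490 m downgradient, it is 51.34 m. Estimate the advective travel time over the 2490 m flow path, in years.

Convert K: 3.51e-05 m/s × 86400 = 3.033 m/day.
Hydraulic gradient i = (58.02 − 51.34) / 2490 = 6.68 / 2490 = 0.002683.
Darcy flux q = K · i = 3.033 × 0.002683 = 0.008136 m/day.
Seepage velocity v = q / n_e = 0.008136 / 0.17 = 0.04786 m/day.
Travel time t = L / v = 2490 / 0.04786 = 52030 days = 142.4 years.

142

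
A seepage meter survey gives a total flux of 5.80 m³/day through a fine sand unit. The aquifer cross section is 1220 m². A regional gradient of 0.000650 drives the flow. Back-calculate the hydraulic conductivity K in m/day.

7.31

Hydraulic gradient i = 0.000650.
From Q = K·A·i, K = Q / (A·i) = 5.80 / (1220 × 0.0006500) = 7.314 m/day.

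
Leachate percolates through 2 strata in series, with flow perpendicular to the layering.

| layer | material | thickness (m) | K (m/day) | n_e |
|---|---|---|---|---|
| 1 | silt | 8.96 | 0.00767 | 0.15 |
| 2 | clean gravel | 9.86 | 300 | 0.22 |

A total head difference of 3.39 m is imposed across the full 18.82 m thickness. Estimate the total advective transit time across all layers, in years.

3.31

With flow normal to the layers, continuity requires the same specific discharge q through every layer.
Σ(b_i/K_i) = 8.96/0.00767 + 9.86/300 = 1168 d.
q = Δh / Σ(b_i/K_i) = 3.39 / 1168 = 0.002902 m/day.
In each layer the seepage velocity is v_i = q/n_i, so the layer transit time is t_i = b_i·n_i / q:
  layer 1 (silt): t_1 = 8.96 × 0.15 / 0.002902 = 463.2 d
  layer 2 (clean gravel): t_2 = 9.86 × 0.22 / 0.002902 = 747.5 d
Total t = Σ t_i = 1211 days = 3.315 years.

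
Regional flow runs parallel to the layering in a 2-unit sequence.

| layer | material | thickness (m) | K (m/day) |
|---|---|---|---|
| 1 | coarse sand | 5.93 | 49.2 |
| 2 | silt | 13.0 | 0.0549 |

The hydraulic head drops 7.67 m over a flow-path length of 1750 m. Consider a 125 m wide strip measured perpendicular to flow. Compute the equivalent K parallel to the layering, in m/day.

15.5

Flow is parallel to layering, so each bed carries its own Darcy discharge and the transmissivities add.
Σ(K_i·b_i) = 49.2×5.93 + 0.0549×13.0 = 292.5 m²/day.
Total thickness b = 18.93 m, so K_eq = Σ(K_i·b_i)/b = 15.45 m/day.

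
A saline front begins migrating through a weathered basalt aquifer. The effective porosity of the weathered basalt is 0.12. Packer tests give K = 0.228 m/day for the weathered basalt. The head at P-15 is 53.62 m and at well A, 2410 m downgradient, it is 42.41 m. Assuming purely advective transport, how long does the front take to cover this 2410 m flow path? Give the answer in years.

747

Hydraulic gradient i = (53.62 − 42.41) / 2410 = 11.21 / 2410 = 0.004651.
Darcy flux q = K · i = 0.2280 × 0.004651 = 0.001061 m/day.
Seepage velocity v = q / n_e = 0.001061 / 0.12 = 0.008838 m/day.
Travel time t = L / v = 2410 / 0.008838 = 2.727e+05 days = 746.6 years.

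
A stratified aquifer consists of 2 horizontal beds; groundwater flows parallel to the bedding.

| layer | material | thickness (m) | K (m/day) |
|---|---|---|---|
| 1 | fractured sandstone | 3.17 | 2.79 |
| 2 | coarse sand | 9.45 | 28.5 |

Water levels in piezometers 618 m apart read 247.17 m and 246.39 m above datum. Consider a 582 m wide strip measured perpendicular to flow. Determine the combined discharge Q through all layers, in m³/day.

Flow is parallel to layering, so each bed carries its own Darcy discharge and the transmissivities add.
Σ(K_i·b_i) = 2.79×3.17 + 28.5×9.45 = 278.2 m²/day.
Hydraulic gradient i = (247.17 − 246.39) / 618 = 0.78 / 618 = 0.001262.
Q = Σ(K_i·b_i) · W · i = 278.2 × 582 × 0.001262 = 204.3 m³/day.

204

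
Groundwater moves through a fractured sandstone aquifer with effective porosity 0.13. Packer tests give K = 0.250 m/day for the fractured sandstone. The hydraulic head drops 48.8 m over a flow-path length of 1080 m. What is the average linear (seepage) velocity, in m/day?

Hydraulic gradient i = Δh / L = 48.8 / 1080 = 0.04519.
Darcy flux q = K · i = 0.2500 × 0.04519 = 0.01130 m/day.
Seepage velocity v = q / n_e = 0.01130 / 0.13 = 0.08689 m/day.

0.0869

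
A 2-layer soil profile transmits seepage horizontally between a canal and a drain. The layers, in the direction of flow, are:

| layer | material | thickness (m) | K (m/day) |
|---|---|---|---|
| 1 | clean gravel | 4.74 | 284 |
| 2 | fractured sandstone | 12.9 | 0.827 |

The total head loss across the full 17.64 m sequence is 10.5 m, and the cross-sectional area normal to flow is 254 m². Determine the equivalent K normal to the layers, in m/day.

1.13

Flow is perpendicular to layering, so the layers act in series and the equivalent K is the thickness-weighted harmonic mean.
Total thickness L = 4.74 + 12.9 = 17.64 m.
Σ(b_i/K_i) = 4.74/284 + 12.9/0.827 = 15.62 d.
K_eq = L / Σ(b_i/K_i) = 17.64 / 15.62 = 1.130 m/day.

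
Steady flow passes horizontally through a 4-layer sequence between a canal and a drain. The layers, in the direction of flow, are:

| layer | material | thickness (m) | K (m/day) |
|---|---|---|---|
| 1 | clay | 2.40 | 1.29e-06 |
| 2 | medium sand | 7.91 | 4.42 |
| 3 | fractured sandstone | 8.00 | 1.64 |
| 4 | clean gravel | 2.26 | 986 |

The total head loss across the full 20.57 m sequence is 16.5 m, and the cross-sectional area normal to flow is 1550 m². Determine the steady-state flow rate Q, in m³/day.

0.0137

Flow is perpendicular to layering, so the layers act in series and the equivalent K is the thickness-weighted harmonic mean.
Total thickness L = 2.40 + 7.91 + 8.00 + 2.26 = 20.57 m.
Σ(b_i/K_i) = 2.40/1.29e-06 + 7.91/4.42 + 8.00/1.64 + 2.26/986 = 1.860e+06 d.
K_eq = L / Σ(b_i/K_i) = 20.57 / 1.860e+06 = 1.106e-05 m/day.
Q = K_eq · A · (Δh/L) = 1.106e-05 × 1550 × (16.5/20.57) = 0.01375 m³/day.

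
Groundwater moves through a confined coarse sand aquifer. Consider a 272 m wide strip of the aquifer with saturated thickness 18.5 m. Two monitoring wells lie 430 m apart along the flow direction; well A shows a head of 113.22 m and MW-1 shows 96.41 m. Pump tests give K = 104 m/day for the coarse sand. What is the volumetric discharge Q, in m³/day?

20500

Cross-sectional area A = 272 × 18.5 = 5032 m².
Hydraulic gradient i = (113.22 − 96.41) / 430 = 16.81 / 430 = 0.03909.
Darcy's law: Q = K · A · i = 104.0 × 5032 × 0.03909 = 20458 m³/day.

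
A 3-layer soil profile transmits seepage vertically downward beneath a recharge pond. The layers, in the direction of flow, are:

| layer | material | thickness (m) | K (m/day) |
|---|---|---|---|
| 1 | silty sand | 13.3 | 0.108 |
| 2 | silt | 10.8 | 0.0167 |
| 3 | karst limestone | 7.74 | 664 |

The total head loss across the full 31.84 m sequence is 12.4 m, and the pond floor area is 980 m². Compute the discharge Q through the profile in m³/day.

Flow is perpendicular to layering, so the layers act in series and the equivalent K is the thickness-weighted harmonic mean.
Total thickness L = 13.3 + 10.8 + 7.74 = 31.84 m.
Σ(b_i/K_i) = 13.3/0.108 + 10.8/0.0167 + 7.74/664 = 769.9 d.
K_eq = L / Σ(b_i/K_i) = 31.84 / 769.9 = 0.04136 m/day.
Q = K_eq · A · (Δh/L) = 0.04136 × 980 × (12.4/31.84) = 15.78 m³/day.

15.8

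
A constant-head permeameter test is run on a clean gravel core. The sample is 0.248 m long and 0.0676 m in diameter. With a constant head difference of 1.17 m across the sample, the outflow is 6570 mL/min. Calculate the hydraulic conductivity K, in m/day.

559

Cross-sectional area A = π·(d/2)² = π × (0.0676/2)² = 0.003589 m².
Convert discharge: 6570 mL/min = 0.0001095 m³/s.
Darcy's law rearranged: K = Q·L / (A·Δh) = 0.0001095 × 0.248 / (0.003589 × 1.17) = 0.006467 m/s = 558.7 m/day.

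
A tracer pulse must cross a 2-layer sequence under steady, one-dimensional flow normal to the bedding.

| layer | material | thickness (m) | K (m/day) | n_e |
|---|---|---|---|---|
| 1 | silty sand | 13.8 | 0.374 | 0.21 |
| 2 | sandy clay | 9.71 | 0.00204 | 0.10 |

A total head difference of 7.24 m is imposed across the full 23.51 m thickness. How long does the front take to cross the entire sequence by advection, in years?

With flow normal to the layers, continuity requires the same specific discharge q through every layer.
Σ(b_i/K_i) = 13.8/0.374 + 9.71/0.00204 = 4797 d.
q = Δh / Σ(b_i/K_i) = 7.24 / 4797 = 0.001509 m/day.
In each layer the seepage velocity is v_i = q/n_i, so the layer transit time is t_i = b_i·n_i / q:
  layer 1 (silty sand): t_1 = 13.8 × 0.21 / 0.001509 = 1920 d
  layer 2 (sandy clay): t_2 = 9.71 × 0.10 / 0.001509 = 643.3 d
Total t = Σ t_i = 2563 days = 7.018 years.

7.02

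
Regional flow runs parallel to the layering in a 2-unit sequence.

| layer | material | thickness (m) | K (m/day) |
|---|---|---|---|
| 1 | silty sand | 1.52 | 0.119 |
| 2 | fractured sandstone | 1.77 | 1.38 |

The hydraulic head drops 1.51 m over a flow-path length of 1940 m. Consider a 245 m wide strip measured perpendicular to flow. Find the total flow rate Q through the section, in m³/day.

0.500

Flow is parallel to layering, so each bed carries its own Darcy discharge and the transmissivities add.
Σ(K_i·b_i) = 0.119×1.52 + 1.38×1.77 = 2.623 m²/day.
Hydraulic gradient i = Δh / L = 1.51 / 1940 = 0.0007784.
Q = Σ(K_i·b_i) · W · i = 2.623 × 245 × 0.0007784 = 0.5003 m³/day.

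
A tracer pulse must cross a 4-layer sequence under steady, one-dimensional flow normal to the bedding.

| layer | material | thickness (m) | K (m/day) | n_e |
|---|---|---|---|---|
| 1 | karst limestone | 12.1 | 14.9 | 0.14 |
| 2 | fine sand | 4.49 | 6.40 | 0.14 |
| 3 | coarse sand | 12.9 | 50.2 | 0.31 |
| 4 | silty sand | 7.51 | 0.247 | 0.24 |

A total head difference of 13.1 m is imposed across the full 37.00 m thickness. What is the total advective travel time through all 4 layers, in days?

With flow normal to the layers, continuity requires the same specific discharge q through every layer.
Σ(b_i/K_i) = 12.1/14.9 + 4.49/6.40 + 12.9/50.2 + 7.51/0.247 = 32.18 d.
q = Δh / Σ(b_i/K_i) = 13.1 / 32.18 = 0.4071 m/day.
In each layer the seepage velocity is v_i = q/n_i, so the layer transit time is t_i = b_i·n_i / q:
  layer 1 (karst limestone): t_1 = 12.1 × 0.14 / 0.4071 = 4.161 d
  layer 2 (fine sand): t_2 = 4.49 × 0.14 / 0.4071 = 1.544 d
  layer 3 (coarse sand): t_3 = 12.9 × 0.31 / 0.4071 = 9.822 d
  layer 4 (silty sand): t_4 = 7.51 × 0.24 / 0.4071 = 4.427 d
Total t = Σ t_i = 19.95 days.

20.0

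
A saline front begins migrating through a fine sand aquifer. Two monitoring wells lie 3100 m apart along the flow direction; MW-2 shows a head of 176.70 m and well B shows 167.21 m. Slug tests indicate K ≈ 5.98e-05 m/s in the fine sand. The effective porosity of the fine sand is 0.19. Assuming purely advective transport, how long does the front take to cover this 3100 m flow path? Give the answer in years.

102

Convert K: 5.98e-05 m/s × 86400 = 5.167 m/day.
Hydraulic gradient i = (176.70 − 167.21) / 3100 = 9.49 / 3100 = 0.003061.
Darcy flux q = K · i = 5.167 × 0.003061 = 0.01582 m/day.
Seepage velocity v = q / n_e = 0.01582 / 0.19 = 0.08325 m/day.
Travel time t = L / v = 3100 / 0.08325 = 37239 days = 102.0 years.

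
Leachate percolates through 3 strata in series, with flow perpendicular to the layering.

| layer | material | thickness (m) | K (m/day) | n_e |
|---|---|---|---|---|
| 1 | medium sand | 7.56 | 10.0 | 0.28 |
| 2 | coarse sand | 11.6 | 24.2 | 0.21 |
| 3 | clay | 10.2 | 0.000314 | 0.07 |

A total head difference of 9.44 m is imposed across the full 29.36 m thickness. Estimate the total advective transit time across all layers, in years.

With flow normal to the layers, continuity requires the same specific discharge q through every layer.
Σ(b_i/K_i) = 7.56/10.0 + 11.6/24.2 + 10.2/0.000314 = 32485 d.
q = Δh / Σ(b_i/K_i) = 9.44 / 32485 = 0.0002906 m/day.
In each layer the seepage velocity is v_i = q/n_i, so the layer transit time is t_i = b_i·n_i / q:
  layer 1 (medium sand): t_1 = 7.56 × 0.28 / 0.0002906 = 7284 d
  layer 2 (coarse sand): t_2 = 11.6 × 0.21 / 0.0002906 = 8383 d
  layer 3 (clay): t_3 = 10.2 × 0.07 / 0.0002906 = 2457 d
Total t = Σ t_i = 18124 days = 49.62 years.

49.6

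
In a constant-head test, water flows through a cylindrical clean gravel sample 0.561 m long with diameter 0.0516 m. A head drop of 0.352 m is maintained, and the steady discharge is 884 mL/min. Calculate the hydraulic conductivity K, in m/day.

Cross-sectional area A = π·(d/2)² = π × (0.0516/2)² = 0.002091 m².
Convert discharge: 884 mL/min = 1.473e-05 m³/s.
Darcy's law rearranged: K = Q·L / (A·Δh) = 1.473e-05 × 0.561 / (0.002091 × 0.352) = 0.01123 m/s = 970.2 m/day.

970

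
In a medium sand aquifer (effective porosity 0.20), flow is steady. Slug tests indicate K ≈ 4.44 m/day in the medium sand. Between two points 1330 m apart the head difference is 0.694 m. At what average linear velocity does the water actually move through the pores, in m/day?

0.0116

Hydraulic gradient i = Δh / L = 0.694 / 1330 = 0.0005218.
Darcy flux q = K · i = 4.440 × 0.0005218 = 0.002317 m/day.
Seepage velocity v = q / n_e = 0.002317 / 0.20 = 0.01158 m/day.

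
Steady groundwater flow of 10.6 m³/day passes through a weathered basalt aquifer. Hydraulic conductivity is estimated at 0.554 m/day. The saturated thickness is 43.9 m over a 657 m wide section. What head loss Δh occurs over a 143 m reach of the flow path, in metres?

0.0949

Cross-sectional area A = 657 × 43.9 = 28842 m².
From Q = K·A·i, i = Q / (K·A) = 10.6 / (0.5540 × 28842) = 0.0006634.
Head loss Δh = i · L = 0.0006634 × 143 = 0.09486 m.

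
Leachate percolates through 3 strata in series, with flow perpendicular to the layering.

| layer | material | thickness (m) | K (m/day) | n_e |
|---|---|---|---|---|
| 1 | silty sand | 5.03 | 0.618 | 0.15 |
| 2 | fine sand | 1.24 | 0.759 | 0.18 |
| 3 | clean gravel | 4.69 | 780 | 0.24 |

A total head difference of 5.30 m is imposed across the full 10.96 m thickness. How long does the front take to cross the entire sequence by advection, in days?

With flow normal to the layers, continuity requires the same specific discharge q through every layer.
Σ(b_i/K_i) = 5.03/0.618 + 1.24/0.759 + 4.69/780 = 9.779 d.
q = Δh / Σ(b_i/K_i) = 5.30 / 9.779 = 0.5420 m/day.
In each layer the seepage velocity is v_i = q/n_i, so the layer transit time is t_i = b_i·n_i / q:
  layer 1 (silty sand): t_1 = 5.03 × 0.15 / 0.5420 = 1.392 d
  layer 2 (fine sand): t_2 = 1.24 × 0.18 / 0.5420 = 0.4118 d
  layer 3 (clean gravel): t_3 = 4.69 × 0.24 / 0.5420 = 2.077 d
Total t = Σ t_i = 3.881 days.

3.88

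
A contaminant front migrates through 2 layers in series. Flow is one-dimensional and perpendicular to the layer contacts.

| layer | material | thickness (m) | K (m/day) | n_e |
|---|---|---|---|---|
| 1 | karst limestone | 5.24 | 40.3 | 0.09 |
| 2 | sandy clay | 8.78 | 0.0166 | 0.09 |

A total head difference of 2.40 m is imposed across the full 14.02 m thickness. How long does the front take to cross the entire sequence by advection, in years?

With flow normal to the layers, continuity requires the same specific discharge q through every layer.
Σ(b_i/K_i) = 5.24/40.3 + 8.78/0.0166 = 529.0 d.
q = Δh / Σ(b_i/K_i) = 2.40 / 529.0 = 0.004536 m/day.
In each layer the seepage velocity is v_i = q/n_i, so the layer transit time is t_i = b_i·n_i / q:
  layer 1 (karst limestone): t_1 = 5.24 × 0.09 / 0.004536 = 104.0 d
  layer 2 (sandy clay): t_2 = 8.78 × 0.09 / 0.004536 = 174.2 d
Total t = Σ t_i = 278.1 days = 0.7615 years.

0.762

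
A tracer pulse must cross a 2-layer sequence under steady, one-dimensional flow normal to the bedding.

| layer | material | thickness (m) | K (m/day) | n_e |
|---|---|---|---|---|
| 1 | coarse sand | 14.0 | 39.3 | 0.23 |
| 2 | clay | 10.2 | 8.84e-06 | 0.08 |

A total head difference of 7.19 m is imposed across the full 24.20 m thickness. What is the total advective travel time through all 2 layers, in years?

With flow normal to the layers, continuity requires the same specific discharge q through every layer.
Σ(b_i/K_i) = 14.0/39.3 + 10.2/8.84e-06 = 1.154e+06 d.
q = Δh / Σ(b_i/K_i) = 7.19 / 1.154e+06 = 6.231e-06 m/day.
In each layer the seepage velocity is v_i = q/n_i, so the layer transit time is t_i = b_i·n_i / q:
  layer 1 (coarse sand): t_1 = 14.0 × 0.23 / 6.231e-06 = 5.167e+05 d
  layer 2 (clay): t_2 = 10.2 × 0.08 / 6.231e-06 = 1.310e+05 d
Total t = Σ t_i = 6.477e+05 days = 1773 years.

1770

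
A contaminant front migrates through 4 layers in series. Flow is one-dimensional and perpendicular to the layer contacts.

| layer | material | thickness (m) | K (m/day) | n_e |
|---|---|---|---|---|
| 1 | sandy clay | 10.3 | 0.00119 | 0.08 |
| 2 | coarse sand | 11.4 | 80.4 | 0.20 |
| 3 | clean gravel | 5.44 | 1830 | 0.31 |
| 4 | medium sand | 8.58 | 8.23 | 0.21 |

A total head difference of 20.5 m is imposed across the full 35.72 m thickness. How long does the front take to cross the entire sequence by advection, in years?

7.62

With flow normal to the layers, continuity requires the same specific discharge q through every layer.
Σ(b_i/K_i) = 10.3/0.00119 + 11.4/80.4 + 5.44/1830 + 8.58/8.23 = 8657 d.
q = Δh / Σ(b_i/K_i) = 20.5 / 8657 = 0.002368 m/day.
In each layer the seepage velocity is v_i = q/n_i, so the layer transit time is t_i = b_i·n_i / q:
  layer 1 (sandy clay): t_1 = 10.3 × 0.08 / 0.002368 = 348.0 d
  layer 2 (coarse sand): t_2 = 11.4 × 0.20 / 0.002368 = 962.8 d
  layer 3 (clean gravel): t_3 = 5.44 × 0.31 / 0.002368 = 712.1 d
  layer 4 (medium sand): t_4 = 8.58 × 0.21 / 0.002368 = 760.9 d
Total t = Σ t_i = 2784 days = 7.621 years.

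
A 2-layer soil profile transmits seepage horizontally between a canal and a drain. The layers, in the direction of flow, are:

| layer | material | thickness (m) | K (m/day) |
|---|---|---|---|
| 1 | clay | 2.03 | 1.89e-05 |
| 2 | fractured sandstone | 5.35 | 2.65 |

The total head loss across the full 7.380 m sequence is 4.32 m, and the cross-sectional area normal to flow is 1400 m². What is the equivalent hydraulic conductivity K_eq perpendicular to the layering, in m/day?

6.87e-05

Flow is perpendicular to layering, so the layers act in series and the equivalent K is the thickness-weighted harmonic mean.
Total thickness L = 2.03 + 5.35 = 7.380 m.
Σ(b_i/K_i) = 2.03/1.89e-05 + 5.35/2.65 = 1.074e+05 d.
K_eq = L / Σ(b_i/K_i) = 7.380 / 1.074e+05 = 6.871e-05 m/day.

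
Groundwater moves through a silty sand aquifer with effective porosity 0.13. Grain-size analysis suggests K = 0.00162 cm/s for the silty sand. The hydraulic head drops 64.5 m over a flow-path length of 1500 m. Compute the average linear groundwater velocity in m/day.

Convert K: 0.00162 cm/s × 864 = 1.400 m/day.
Hydraulic gradient i = Δh / L = 64.5 / 1500 = 0.04300.
Darcy flux q = K · i = 1.400 × 0.04300 = 0.06019 m/day.
Seepage velocity v = q / n_e = 0.06019 / 0.13 = 0.4630 m/day.

0.463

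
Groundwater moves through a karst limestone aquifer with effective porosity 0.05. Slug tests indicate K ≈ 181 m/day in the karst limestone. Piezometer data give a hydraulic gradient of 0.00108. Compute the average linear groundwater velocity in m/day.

3.91

Hydraulic gradient i = 0.00108.
Darcy flux q = K · i = 181.0 × 0.001080 = 0.1955 m/day.
Seepage velocity v = q / n_e = 0.1955 / 0.05 = 3.910 m/day.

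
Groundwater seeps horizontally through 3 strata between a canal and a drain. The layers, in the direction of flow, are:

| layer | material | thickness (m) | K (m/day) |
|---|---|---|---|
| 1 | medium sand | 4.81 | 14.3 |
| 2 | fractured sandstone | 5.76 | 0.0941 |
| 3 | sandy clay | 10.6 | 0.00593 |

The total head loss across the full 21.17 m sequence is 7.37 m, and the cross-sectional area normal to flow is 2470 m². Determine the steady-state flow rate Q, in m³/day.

Flow is perpendicular to layering, so the layers act in series and the equivalent K is the thickness-weighted harmonic mean.
Total thickness L = 4.81 + 5.76 + 10.6 = 21.17 m.
Σ(b_i/K_i) = 4.81/14.3 + 5.76/0.0941 + 10.6/0.00593 = 1849 d.
K_eq = L / Σ(b_i/K_i) = 21.17 / 1849 = 0.01145 m/day.
Q = K_eq · A · (Δh/L) = 0.01145 × 2470 × (7.37/21.17) = 9.845 m³/day.

9.84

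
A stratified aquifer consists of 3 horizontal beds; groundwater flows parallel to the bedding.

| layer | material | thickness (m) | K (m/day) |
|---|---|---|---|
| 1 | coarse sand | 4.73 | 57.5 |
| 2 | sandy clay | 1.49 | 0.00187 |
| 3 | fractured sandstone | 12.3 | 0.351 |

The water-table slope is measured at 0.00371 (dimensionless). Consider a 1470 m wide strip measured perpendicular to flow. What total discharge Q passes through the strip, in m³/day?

Flow is parallel to layering, so each bed carries its own Darcy discharge and the transmissivities add.
Σ(K_i·b_i) = 57.5×4.73 + 0.00187×1.49 + 0.351×12.3 = 276.3 m²/day.
Hydraulic gradient i = 0.00371.
Q = Σ(K_i·b_i) · W · i = 276.3 × 1470 × 0.003710 = 1507 m³/day.

1510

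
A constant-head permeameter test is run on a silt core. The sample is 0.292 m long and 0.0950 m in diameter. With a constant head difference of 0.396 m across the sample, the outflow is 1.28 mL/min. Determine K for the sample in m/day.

0.192

Cross-sectional area A = π·(d/2)² = π × (0.0950/2)² = 0.007088 m².
Convert discharge: 1.28 mL/min = 2.133e-08 m³/s.
Darcy's law rearranged: K = Q·L / (A·Δh) = 2.133e-08 × 0.292 / (0.007088 × 0.396) = 2.219e-06 m/s = 0.1917 m/day.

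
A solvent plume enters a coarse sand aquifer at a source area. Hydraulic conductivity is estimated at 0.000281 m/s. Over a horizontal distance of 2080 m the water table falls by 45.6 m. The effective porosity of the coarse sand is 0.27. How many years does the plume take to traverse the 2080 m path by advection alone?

Convert K: 0.000281 m/s × 86400 = 24.28 m/day.
Hydraulic gradient i = Δh / L = 45.6 / 2080 = 0.02192.
Darcy flux q = K · i = 24.28 × 0.02192 = 0.5323 m/day.
Seepage velocity v = q / n_e = 0.5323 / 0.27 = 1.971 m/day.
Travel time t = L / v = 2080 / 1.971 = 1055 days = 2.889 years.

2.89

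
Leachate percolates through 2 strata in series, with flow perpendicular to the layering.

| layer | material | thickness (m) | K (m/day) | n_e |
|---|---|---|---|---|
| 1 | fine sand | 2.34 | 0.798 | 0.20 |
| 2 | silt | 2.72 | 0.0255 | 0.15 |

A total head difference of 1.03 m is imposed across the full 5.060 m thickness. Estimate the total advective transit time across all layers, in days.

93.2

With flow normal to the layers, continuity requires the same specific discharge q through every layer.
Σ(b_i/K_i) = 2.34/0.798 + 2.72/0.0255 = 109.6 d.
q = Δh / Σ(b_i/K_i) = 1.03 / 109.6 = 0.009398 m/day.
In each layer the seepage velocity is v_i = q/n_i, so the layer transit time is t_i = b_i·n_i / q:
  layer 1 (fine sand): t_1 = 2.34 × 0.20 / 0.009398 = 49.80 d
  layer 2 (silt): t_2 = 2.72 × 0.15 / 0.009398 = 43.41 d
Total t = Σ t_i = 93.21 days.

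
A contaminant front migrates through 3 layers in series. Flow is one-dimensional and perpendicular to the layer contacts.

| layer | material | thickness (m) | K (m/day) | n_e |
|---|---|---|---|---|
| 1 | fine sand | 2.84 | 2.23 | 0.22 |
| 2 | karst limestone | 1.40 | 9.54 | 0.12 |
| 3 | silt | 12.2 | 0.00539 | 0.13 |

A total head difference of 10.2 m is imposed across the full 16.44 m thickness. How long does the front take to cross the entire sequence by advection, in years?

1.45

With flow normal to the layers, continuity requires the same specific discharge q through every layer.
Σ(b_i/K_i) = 2.84/2.23 + 1.40/9.54 + 12.2/0.00539 = 2265 d.
q = Δh / Σ(b_i/K_i) = 10.2 / 2265 = 0.004504 m/day.
In each layer the seepage velocity is v_i = q/n_i, so the layer transit time is t_i = b_i·n_i / q:
  layer 1 (fine sand): t_1 = 2.84 × 0.22 / 0.004504 = 138.7 d
  layer 2 (karst limestone): t_2 = 1.40 × 0.12 / 0.004504 = 37.30 d
  layer 3 (silt): t_3 = 12.2 × 0.13 / 0.004504 = 352.2 d
Total t = Σ t_i = 528.2 days = 1.446 years.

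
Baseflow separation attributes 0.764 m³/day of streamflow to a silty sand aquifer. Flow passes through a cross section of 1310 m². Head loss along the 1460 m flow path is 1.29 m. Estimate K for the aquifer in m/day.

Hydraulic gradient i = Δh / L = 1.29 / 1460 = 0.0008836.
From Q = K·A·i, K = Q / (A·i) = 0.764 / (1310 × 0.0008836) = 0.6601 m/day.

0.660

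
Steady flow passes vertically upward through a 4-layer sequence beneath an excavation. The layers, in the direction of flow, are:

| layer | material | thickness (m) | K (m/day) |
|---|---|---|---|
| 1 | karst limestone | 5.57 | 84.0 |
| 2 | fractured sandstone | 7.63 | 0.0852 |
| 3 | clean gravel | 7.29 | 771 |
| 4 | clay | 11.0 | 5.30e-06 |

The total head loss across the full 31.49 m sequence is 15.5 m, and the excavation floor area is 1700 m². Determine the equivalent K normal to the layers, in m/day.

1.52e-05

Flow is perpendicular to layering, so the layers act in series and the equivalent K is the thickness-weighted harmonic mean.
Total thickness L = 5.57 + 7.63 + 7.29 + 11.0 = 31.49 m.
Σ(b_i/K_i) = 5.57/84.0 + 7.63/0.0852 + 7.29/771 + 11.0/5.30e-06 = 2.076e+06 d.
K_eq = L / Σ(b_i/K_i) = 31.49 / 2.076e+06 = 1.517e-05 m/day.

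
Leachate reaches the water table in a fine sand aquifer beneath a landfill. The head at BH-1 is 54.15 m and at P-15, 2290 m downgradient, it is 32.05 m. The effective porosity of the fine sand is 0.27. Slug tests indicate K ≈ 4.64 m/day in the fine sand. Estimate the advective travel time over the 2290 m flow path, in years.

Hydraulic gradient i = (54.15 − 32.05) / 2290 = 22.1 / 2290 = 0.009651.
Darcy flux q = K · i = 4.640 × 0.009651 = 0.04478 m/day.
Seepage velocity v = q / n_e = 0.04478 / 0.27 = 0.1658 m/day.
Travel time t = L / v = 2290 / 0.1658 = 13808 days = 37.80 years.

37.8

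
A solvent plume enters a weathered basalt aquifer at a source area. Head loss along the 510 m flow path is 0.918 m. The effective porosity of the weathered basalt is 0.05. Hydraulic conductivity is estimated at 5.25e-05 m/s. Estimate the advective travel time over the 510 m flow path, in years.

8.55

Convert K: 5.25e-05 m/s × 86400 = 4.536 m/day.
Hydraulic gradient i = Δh / L = 0.918 / 510 = 0.001800.
Darcy flux q = K · i = 4.536 × 0.001800 = 0.008165 m/day.
Seepage velocity v = q / n_e = 0.008165 / 0.05 = 0.1633 m/day.
Travel time t = L / v = 510 / 0.1633 = 3123 days = 8.551 years.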